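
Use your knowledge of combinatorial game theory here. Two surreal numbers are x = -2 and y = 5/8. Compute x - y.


x = -2, y = 5/8
Converting to common denominator: 8
x = -16/8, y = 5/8
x - y = -2 - 5/8 = -21/8

-21/8


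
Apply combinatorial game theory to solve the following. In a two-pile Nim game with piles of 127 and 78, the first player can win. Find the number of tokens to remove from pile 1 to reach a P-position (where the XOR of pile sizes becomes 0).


Piles: 127 and 78
Current XOR: 127 XOR 78 = 49 (non-zero, so this is an N-position).
To make the XOR zero, we need to find a move that balances the piles.
For pile 1 (size 127): target = 127 XOR 49 = 78
We reduce pile 1 from 127 to 78.
Tokens removed: 127 - 78 = 49
Verification: 78 XOR 78 = 0

49


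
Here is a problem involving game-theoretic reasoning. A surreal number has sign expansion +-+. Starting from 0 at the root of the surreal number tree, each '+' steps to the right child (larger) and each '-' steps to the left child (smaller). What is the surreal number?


Sign expansion: +-+
Rule: track bounds (lo, hi), initially (-inf, +inf). On '+', the current value becomes lo and we move to the simplest number in (value, hi): value + 1 if hi = +inf, otherwise the midpoint (value + hi)/2. On '-', the current value becomes hi and we move to value - 1 if lo = -inf, otherwise the midpoint (lo + value)/2.
Start at 0.
Step 1: sign = +, move right. Bounds: (0, +inf). Value = 1
Step 2: sign = -, move left. Bounds: (0, 1). Value = 1/2
Step 3: sign = +, move right. Bounds: (1/2, 1). Value = 3/4
The surreal number with sign expansion +-+ is 3/4.

3/4


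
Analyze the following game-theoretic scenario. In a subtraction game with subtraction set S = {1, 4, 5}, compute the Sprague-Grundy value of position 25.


The subtraction set is S = {1, 4, 5}.
G(k) = mex{ G(k - s) : s in S, s <= k }. We compute iteratively: G(0) = 0.
G(1) = mex({0}) = 1
G(2) = mex({1}) = 0
G(3) = mex({0}) = 1
G(4) = mex({0, 1}) = 2
G(5) = mex({0, 1, 2}) = 3
G(6) = mex({0, 1, 3}) = 2
G(7) = mex({0, 1, 2}) = 3
G(8) = mex({1, 2, 3}) = 0
G(9) = mex({0, 2, 3}) = 1
G(10) = mex({1, 2, 3}) = 0
G(11) = mex({0, 2, 3}) = 1
G(12) = mex({0, 1, 3}) = 2
Observe that G(8)..G(12) = 0, 1, 0, 1, 2 repeats G(0)..G(4) = 0, 1, 0, 1, 2.
For k >= max(S) = 5, G(k) is determined by the previous 5 values G(k-5)..G(k-1); a window of 5 consecutive values has recurred shifted by 8, so by induction G(k + 8) = G(k) for all k >= 0: the sequence is periodic from the start with period 8.
One period: G(0..7) = 0, 1, 0, 1, 2, 3, 2, 3.
25 mod 8 = 1, so G(25) = G(1) = 1.

1


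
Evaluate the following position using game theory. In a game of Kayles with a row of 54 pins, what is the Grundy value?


Kayles: a move removes 1 or 2 adjacent pins from a contiguous row.
Removing pins from a row of k leaves two independent rows (a, b) with a + b = k - 1 (one pin) or a + b = k - 2 (two pins); an end removal gives a = 0.
By Sprague-Grundy, G(k) = mex{ G(a) XOR G(b) } over all these splits. G(0) = 0.
G(1): splits (0,0):0^0=0 -> mex({0}) = 1
G(2): splits (0,1):0^1=1 (0,0):0^0=0 -> mex({0, 1}) = 2
G(3): splits (0,2):0^2=2 (1,1):1^1=0 (0,1):0^1=1 -> mex({0, 1, 2}) = 3
G(4): splits (0,3):0^3=3 (1,2):1^2=3 (0,2):0^2=2 (1,1):1^1=0 -> mex({0, 2, 3}) = 1
G(5): splits (0,4):0^1=1 (1,3):1^3=2 (2,2):2^2=0 (0,3):0^3=3 (1,2):1^2=3 -> mex({0, 1, 2, 3}) = 4
G(6) = mex({0, 1, 2, 4}) = 3
G(7) = mex({0, 1, 3, 4, 5}) = 2
G(8) = mex({0, 2, 3, 5, 6}) = 1
G(9) = mex({0, 1, 2, 3, 6, 7}) = 4
G(10) = mex({0, 1, 3, 4, 5, 7}) = 2
G(11) = mex({0, 1, 2, 3, 4, 5}) = 6
G(12) = mex({0, 1, 2, 3, 5, 6, 7}) = 4
G(13) = mex({0, 2, 3, 4, 6, 7}) = 1
G(14) = mex({0, 1, 4, 5, 6, 7}) = 2
G(15) = mex({0, 1, 2, 3, 4, 5, 6}) = 7
G(16) = mex({0, 2, 3, 5, 6, 7}) = 1
G(17) = mex({0, 1, 2, 3, 5, 6, 7}) = 4
G(18) = mex({0, 1, 2, 4, 5, 6}) = 3
G(19) = mex({0, 1, 3, 4, 5, 7}) = 2
G(20) = mex({0, 2, 3, 4, 5, 6, 7}) = 1
G(21) = mex({0, 1, 2, 3, 5, 6, 7}) = 4
G(22) = mex({0, 1, 2, 3, 4, 5, 7}) = 6
G(23) = mex({0, 1, 2, 3, 4, 5, 6}) = 7
G(24) = mex({0, 1, 2, 3, 5, 6, 7}) = 4
G(25) = mex({0, 2, 3, 4, 6, 7}) = 1
G(26) = mex({0, 1, 3, 4, 5, 6, 7}) = 2
G(27) = mex({0, 1, 2, 3, 4, 5, 6, 7}) = 8
G(28) = mex({0, 1, 2, 3, 4, 6, 7, 8}) = 5
G(29) = mex({0, 1, 2, 3, 5, 6, 7, 8, 9}) = 4
G(30) = mex({0, 1, 2, 3, 4, 5, 6, 9, 10}) = 7
G(31) = mex({0, 1, 3, 4, 5, 7, 10, 11}) = 2
G(32) = mex({0, 2, 3, 4, 5, 6, 7, 9, 11}) = 1
G(33) = mex({0, 1, 2, 3, 4, 5, 6, 7, 9, 12}) = 8
G(34) = mex({0, 1, 2, 3, 4, 5, 7, 8, 11, 12}) = 6
G(35) = mex({0, 1, 2, 3, 4, 5, 6, 8, 9, 10, 11}) = 7
G(36) = mex({0, 1, 2, 3, 5, 6, 7, 9, 10}) = 4
G(37) = mex({0, 2, 3, 4, 6, 7, 9, 10, 11, 12}) = 1
G(38) = mex({0, 1, 3, 4, 5, 6, 7, 9, 10, 11, 12}) = 2
G(39) = mex({0, 1, 2, 4, 5, 6, 7, 9, 10, 12, 14}) = 3
G(40) = mex({0, 2, 3, 4, 6, 7, 11, 12, 14}) = 1
G(41) = mex({0, 1, 2, 3, 5, 6, 7, 9, 10, 11, 12}) = 4
G(42) = mex({0, 1, 2, 3, 4, 5, 6, 9, 10}) = 7
G(43) = mex({0, 1, 3, 4, 5, 7, 9, 10, 12, 15}) = 2
G(44) = mex({0, 2, 3, 4, 5, 6, 7, 9, 10, 12, 15}) = 1
G(45) = mex({0, 1, 2, 3, 4, 5, 6, 7, 9, 10, 12, 14}) = 8
G(46) = mex({0, 1, 3, 4, 5, 7, 8, 11, 12, 14}) = 2
G(47) = mex({0, 1, 2, 3, 4, 5, 6, 8, 9, 10, 11, 12}) = 7
G(48) = mex({0, 1, 2, 3, 5, 6, 7, 9, 10}) = 4
G(49) = mex({0, 2, 3, 4, 6, 7, 9, 10, 11, 12, 15}) = 1
G(50) = mex({0, 1, 4, 5, 6, 7, 9, 11, 12, 14, 15}) = 2
G(51) = mex({0, 1, 2, 3, 4, 5, 6, 7, 9, 12, 14, 15}) = 8
G(52) = mex({0, 2, 3, 4, 5, 6, 7, 8, 11, 12, 15}) = 1
G(53) = mex({0, 1, 2, 3, 5, 6, 7, 8, 9, 10, 11, 12}) = 4
G(54) = mex({0, 1, 2, 3, 4, 5, 6, 9, 10}) = 7
Therefore G(54) = 7.

7


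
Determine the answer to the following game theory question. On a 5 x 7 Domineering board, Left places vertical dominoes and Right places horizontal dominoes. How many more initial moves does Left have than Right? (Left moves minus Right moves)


Board is 5 x 7 (rows x cols).
Left (vertical) placements: (rows-1) * cols = 4 * 7 = 28
Right (horizontal) placements: rows * (cols-1) = 5 * 6 = 30
Advantage = Left - Right = 28 - 30 = -2

-2


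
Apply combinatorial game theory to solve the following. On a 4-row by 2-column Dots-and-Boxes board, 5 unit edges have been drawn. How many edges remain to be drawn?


Grid: 4 x 2 boxes, i.e. 5 rows and 3 columns of dots.
Horizontal edges: (rows + 1) * cols = 5 * 2 = 10
Vertical edges: rows * (cols + 1) = 4 * 3 = 12
Total edges: 10 + 12 = 22
Edges drawn: 5
Remaining: 22 - 5 = 17

17


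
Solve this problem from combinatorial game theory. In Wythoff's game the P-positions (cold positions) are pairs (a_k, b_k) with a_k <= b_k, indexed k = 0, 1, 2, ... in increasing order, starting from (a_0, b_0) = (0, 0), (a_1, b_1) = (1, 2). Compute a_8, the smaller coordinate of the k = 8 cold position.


By Wythoff's theorem, a_k = floor(k * phi) and b_k = floor(k * phi^2) = a_k + k, where phi = (1 + sqrt(5))/2 is the golden ratio.
phi = (1 + sqrt(5))/2 = 1.618034
k = 8
k * phi = 8 * 1.618034 = 12.944272
a_8 = floor(k * phi) = 12

12


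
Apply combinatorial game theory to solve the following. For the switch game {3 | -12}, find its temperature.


The game is {3 | -12}, a switch {a | b} with numbers a > b.
Cooling {a | b} by t gives {a - t | b + t}, which stops being hot when a - t = b + t, i.e. at t = (a - b)/2. So the temperature of a switch is (a - b)/2.
Temperature = (Left option - Right option) / 2
= (3 - (-12)) / 2
= 15 / 2
= 15/2

15/2


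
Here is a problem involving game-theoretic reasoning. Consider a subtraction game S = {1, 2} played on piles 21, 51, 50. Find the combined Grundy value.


Subtraction set: {1, 2}
For this subtraction set, G(n) = n mod 3 (period = max + 1 = 3).
Pile 1 (size 21): G(21) = 21 mod 3 = 0
Pile 2 (size 51): G(51) = 51 mod 3 = 0
Pile 3 (size 50): G(50) = 50 mod 3 = 2
Total Grundy value = XOR of all: 0 XOR 0 XOR 2 = 2

2


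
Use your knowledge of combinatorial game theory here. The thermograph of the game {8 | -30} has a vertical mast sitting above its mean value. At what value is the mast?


Game = {8 | -30}, a switch {a | b} with numbers a > b.
Its thermograph has left wall a - t and right wall b + t, which meet at t = (a - b)/2, where both equal (a + b)/2. So the mast (mean value) is at (a + b)/2.
Mean = (8 + (-30))/2 = -22/2 = -11

-11


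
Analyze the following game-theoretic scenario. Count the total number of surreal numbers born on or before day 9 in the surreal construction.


Day 0: {|} = 0 is born. Count = 1.
Day n: the number of surreal numbers born by day n is 2^(n+1) - 1.
By day 0: 2^1 - 1 = 1
By day 1: 2^2 - 1 = 3
By day 2: 2^3 - 1 = 7
By day 3: 2^4 - 1 = 15
By day 4: 2^5 - 1 = 31
By day 5: 2^6 - 1 = 63
By day 6: 2^7 - 1 = 127
By day 7: 2^8 - 1 = 255
By day 8: 2^9 - 1 = 511
By day 9: 2^10 - 1 = 1023
By day 9: 1023 surreal numbers.

1023


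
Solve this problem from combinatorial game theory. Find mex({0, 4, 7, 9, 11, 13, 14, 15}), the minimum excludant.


Set = {0, 4, 7, 9, 11, 13, 14, 15}
0 is in the set.
1 is NOT in the set. This is the mex.
mex = 1

1


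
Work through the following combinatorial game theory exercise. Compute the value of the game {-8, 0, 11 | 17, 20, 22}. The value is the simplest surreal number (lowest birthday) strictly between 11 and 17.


Left options: {-8, 0, 11}, max = 11
Right options: {17, 20, 22}, min = 17
All options are numbers and max(Left) < min(Right), so by the simplicity theorem the value is the simplest (earliest-born) number strictly between 11 and 17.
Integers 12 through 16 all lie strictly between 11 and 17.
Among integers, the simplest (lowest birthday = smallest |n|; 0 is born on day 0, +-n on day n) is 12.
No non-integer in the interval can be simpler: if x is a non-integer in the interval, then floor(x) or ceil(x) also lies in the interval (the interval contains an integer), and both are proper prefixes of x's sign expansion, i.e. born earlier. So the game value is 12.
Game value = 12

12


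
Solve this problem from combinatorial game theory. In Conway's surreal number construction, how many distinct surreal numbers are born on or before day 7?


Day 0: {|} = 0 is born. Count = 1.
Day n: the number of surreal numbers born by day n is 2^(n+1) - 1.
By day 0: 2^1 - 1 = 1
By day 1: 2^2 - 1 = 3
By day 2: 2^3 - 1 = 7
By day 3: 2^4 - 1 = 15
By day 4: 2^5 - 1 = 31
By day 5: 2^6 - 1 = 63
By day 6: 2^7 - 1 = 127
By day 7: 2^8 - 1 = 255
By day 7: 255 surreal numbers.

255


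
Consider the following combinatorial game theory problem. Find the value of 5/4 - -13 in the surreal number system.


x = 5/4, y = -13
Converting to common denominator: 4
x = 5/4, y = -52/4
x - y = 5/4 - -13 = 57/4

57/4


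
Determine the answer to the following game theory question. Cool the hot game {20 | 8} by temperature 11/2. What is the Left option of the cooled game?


Original game: {20 | 8} (a switch {a | b} with a > b).
Cooling by t (for t below the temperature (a - b)/2 = 6) taxes each move by t: {a | b} cooled by t is {a - t | b + t}.
Cooling amount: t = 11/2
Cooled Left option: 20 - 11/2 = 29/2
Cooled Right option: 8 + 11/2 = 27/2
Cooled game: {29/2 | 27/2}
Left option = 29/2

29/2


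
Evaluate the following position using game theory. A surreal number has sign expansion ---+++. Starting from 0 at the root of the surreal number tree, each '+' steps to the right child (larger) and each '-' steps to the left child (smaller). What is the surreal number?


Sign expansion: ---+++
Rule: track bounds (lo, hi), initially (-inf, +inf). On '+', the current value becomes lo and we move to the simplest number in (value, hi): value + 1 if hi = +inf, otherwise the midpoint (value + hi)/2. On '-', the current value becomes hi and we move to value - 1 if lo = -inf, otherwise the midpoint (lo + value)/2.
Start at 0.
Step 1: sign = -, move left. Bounds: (-inf, 0). Value = -1
Step 2: sign = -, move left. Bounds: (-inf, -1). Value = -2
Step 3: sign = -, move left. Bounds: (-inf, -2). Value = -3
Step 4: sign = +, move right. Bounds: (-3, -2). Value = -5/2
Step 5: sign = +, move right. Bounds: (-5/2, -2). Value = -9/4
Step 6: sign = +, move right. Bounds: (-9/4, -2). Value = -17/8
The surreal number with sign expansion ---+++ is -17/8.

-17/8


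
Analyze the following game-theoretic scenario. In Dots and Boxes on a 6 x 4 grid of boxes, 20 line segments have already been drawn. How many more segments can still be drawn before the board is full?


Grid: 6 x 4 boxes, i.e. 7 rows and 5 columns of dots.
Horizontal edges: (rows + 1) * cols = 7 * 4 = 28
Vertical edges: rows * (cols + 1) = 6 * 5 = 30
Total edges: 28 + 30 = 58
Edges drawn: 20
Remaining: 58 - 20 = 38

38


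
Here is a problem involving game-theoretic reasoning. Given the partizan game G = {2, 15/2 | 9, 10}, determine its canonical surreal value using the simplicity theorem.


Left options: {2, 15/2}, max = 15/2
Right options: {9, 10}, min = 9
All options are numbers and max(Left) < min(Right), so by the simplicity theorem the value is the simplest (earliest-born) number strictly between 15/2 and 9.
The only integer strictly between 15/2 and 9 is 8.
No non-integer in the interval can be simpler: if x is a non-integer in the interval, then floor(x) or ceil(x) also lies in the interval (the interval contains an integer), and both are proper prefixes of x's sign expansion, i.e. born earlier. So the game value is 8.
Game value = 8

8


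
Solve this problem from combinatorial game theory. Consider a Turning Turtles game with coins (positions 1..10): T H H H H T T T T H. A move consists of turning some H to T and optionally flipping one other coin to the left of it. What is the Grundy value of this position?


Coins: T H H H H T T T T H
Key fact: a single head at position k behaves exactly like a Nim heap of size k (turning it to T and optionally flipping a coin at j < k corresponds to moving the heap from k to j, or to 0), and heads combine as a disjunctive sum (two heads at the same place would cancel, matching j XOR j = 0). So the Nim-value is the XOR of the 1-indexed positions of the heads.
Face-up positions (1-indexed): [2, 3, 4, 5, 10]
XOR 0 with 2: 0 XOR 2 = 2
XOR 2 with 3: 2 XOR 3 = 1
XOR 1 with 4: 1 XOR 4 = 5
XOR 5 with 5: 5 XOR 5 = 0
XOR 0 with 10: 0 XOR 10 = 10
Nim-value = 10

10


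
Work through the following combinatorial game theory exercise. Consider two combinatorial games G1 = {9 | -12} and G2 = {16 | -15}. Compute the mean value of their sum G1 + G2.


G1 = {9 | -12}, G2 = {16 | -15}
Each is a switch {a | b} with numbers a > b; its mean value is (a + b)/2, and mean value is additive over game sums: m(G1 + G2) = m(G1) + m(G2).
Mean of G1 = (9 + (-12))/2 = -3/2 = -3/2
Mean of G2 = (16 + (-15))/2 = 1/2 = 1/2
Mean of G1 + G2 = -3/2 + 1/2 = -1

-1


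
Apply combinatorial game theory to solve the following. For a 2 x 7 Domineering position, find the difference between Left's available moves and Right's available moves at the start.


Board is 2 x 7 (rows x cols).
Left (vertical) placements: (rows-1) * cols = 1 * 7 = 7
Right (horizontal) placements: rows * (cols-1) = 2 * 6 = 12
Advantage = Left - Right = 7 - 12 = -5

-5


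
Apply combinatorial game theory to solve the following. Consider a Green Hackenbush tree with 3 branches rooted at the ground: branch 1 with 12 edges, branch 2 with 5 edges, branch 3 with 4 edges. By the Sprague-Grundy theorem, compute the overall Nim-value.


The tree has 3 branches from the ground vertex.
In Green Hackenbush, the Nim-value of a simple path of length k is k.
Branch 1: length 12, Nim-value = 12
Branch 2: length 5, Nim-value = 5
Branch 3: length 4, Nim-value = 4
Total Nim-value = XOR of all branch values:
0 XOR 12 = 12
12 XOR 5 = 9
9 XOR 4 = 13
Nim-value of the tree = 13

13


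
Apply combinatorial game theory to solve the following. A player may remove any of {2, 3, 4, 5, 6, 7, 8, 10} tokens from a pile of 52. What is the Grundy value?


The subtraction set is S = {2, 3, 4, 5, 6, 7, 8, 10}.
G(k) = mex{ G(k - s) : s in S, s <= k }. We compute iteratively: G(0) = 0.
G(1) = mex({}) = 0
G(2) = mex({0}) = 1
G(3) = mex({0}) = 1
G(4) = mex({0, 1}) = 2
G(5) = mex({0, 1}) = 2
G(6) = mex({0, 1, 2}) = 3
G(7) = mex({0, 1, 2}) = 3
G(8) = mex({0, 1, 2, 3}) = 4
G(9) = mex({0, 1, 2, 3}) = 4
G(10) = mex({0, 1, 2, 3, 4}) = 5
G(11) = mex({0, 1, 2, 3, 4}) = 5
G(12) = mex({1, 2, 3, 4, 5}) = 0
G(13) = mex({1, 2, 3, 4, 5}) = 0
G(14) = mex({0, 2, 3, 4, 5}) = 1
G(15) = mex({0, 2, 3, 4, 5}) = 1
G(16) = mex({0, 1, 3, 4, 5}) = 2
G(17) = mex({0, 1, 3, 4, 5}) = 2
G(18) = mex({0, 1, 2, 4, 5}) = 3
G(19) = mex({0, 1, 2, 4, 5}) = 3
G(20) = mex({0, 1, 2, 3, 5}) = 4
G(21) = mex({0, 1, 2, 3, 5}) = 4
Observe that G(12)..G(21) = 0, 0, 1, 1, 2, 2, 3, 3, 4, 4 repeats G(0)..G(9) = 0, 0, 1, 1, 2, 2, 3, 3, 4, 4.
For k >= max(S) = 10, G(k) is determined by the previous 10 values G(k-10)..G(k-1); a window of 10 consecutive values has recurred shifted by 12, so by induction G(k + 12) = G(k) for all k >= 0: the sequence is periodic from the start with period 12.
One period: G(0..11) = 0, 0, 1, 1, 2, 2, 3, 3, 4, 4, 5, 5.
52 mod 12 = 4, so G(52) = G(4) = 2.

2


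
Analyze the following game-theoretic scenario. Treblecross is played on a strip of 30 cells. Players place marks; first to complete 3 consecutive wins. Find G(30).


Treblecross: place X on empty cells; 3-in-a-row wins.
Playing within two cells of an existing X lets the opponent win at once, so sensible play treats the cells i-2..i+2 around each X as dead. The player left with no safe cell loses, so this is a normal-play take-away game on strips of safe cells.
Placing X at cell i (0-indexed) of a strip of k safe cells leaves independent strips of sizes max(0, i-2) and max(0, k-i-3). Hence G(k) = mex{ G(max(0,i-2)) XOR G(max(0,k-i-3)) : 0 <= i < k }, with G(0) = 0.
G(1): splits (0,0):0^0=0 -> mex({0}) = 1
G(2): splits (0,0):0^0=0 -> mex({0}) = 1
G(3): splits (0,0):0^0=0 -> mex({0}) = 1
G(4): splits (0,1):0^1=1 (0,0):0^0=0 -> mex({0, 1}) = 2
G(5): splits (0,2):0^1=1 (0,1):0^1=1 (0,0):0^0=0 -> mex({0, 1}) = 2
G(6) = mex({1}) = 0
G(7) = mex({0, 1, 2}) = 3
G(8) = mex({0, 1, 2}) = 3
G(9) = mex({0, 2}) = 1
G(10) = mex({0, 2, 3}) = 1
G(11) = mex({0, 3}) = 1
G(12) = mex({1, 3}) = 0
G(13) = mex({0, 1, 2, 3}) = 4
G(14) = mex({0, 1, 2}) = 3
G(15) = mex({0, 1, 2}) = 3
G(16) = mex({0, 1, 2, 4}) = 3
G(17) = mex({0, 1, 3, 4}) = 2
G(18) = mex({0, 1, 3, 4}) = 2
G(19) = mex({0, 1, 3, 5}) = 2
G(20) = mex({0, 1, 2, 3, 5}) = 4
G(21) = mex({0, 1, 2, 3, 5}) = 4
G(22) = mex({1, 2, 6}) = 0
G(23) = mex({0, 1, 2, 3, 4, 6}) = 5
G(24) = mex({0, 1, 2, 3, 4}) = 5
G(25) = mex({0, 1, 3, 4, 7}) = 2
G(26) = mex({0, 1, 3, 4, 5, 7}) = 2
G(27) = mex({0, 1, 3, 5}) = 2
G(28) = mex({0, 1, 2, 5}) = 3
G(29) = mex({0, 1, 2, 4, 5, 6}) = 3
G(30) = mex({1, 2, 4, 6}) = 0
Therefore G(30) = 0.

0


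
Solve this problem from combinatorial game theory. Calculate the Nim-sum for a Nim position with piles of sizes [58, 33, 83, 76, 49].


We need the XOR (exclusive or) of all pile sizes.
After XOR-ing pile 1 (size 58): 0 XOR 58 = 58
After XOR-ing pile 2 (size 33): 58 XOR 33 = 27
After XOR-ing pile 3 (size 83): 27 XOR 83 = 72
After XOR-ing pile 4 (size 76): 72 XOR 76 = 4
After XOR-ing pile 5 (size 49): 4 XOR 49 = 53
The Nim-value of this position is 53.

53


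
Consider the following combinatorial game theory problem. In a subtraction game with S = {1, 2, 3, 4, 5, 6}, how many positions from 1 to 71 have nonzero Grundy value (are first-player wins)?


Subtraction set S = {1, 2, 3, 4, 5, 6}, so G(n) = n mod 7.
G(n) = 0 when n is a multiple of 7.
Multiples of 7 in [1, 71]: 10
N-positions (nonzero Grundy) = 71 - 10 = 61

61


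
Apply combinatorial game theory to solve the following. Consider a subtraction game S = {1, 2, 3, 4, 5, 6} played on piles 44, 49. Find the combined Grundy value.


Subtraction set: {1, 2, 3, 4, 5, 6}
For this subtraction set, G(n) = n mod 7 (period = max + 1 = 7).
Pile 1 (size 44): G(44) = 44 mod 7 = 2
Pile 2 (size 49): G(49) = 49 mod 7 = 0
Total Grundy value = XOR of all: 2 XOR 0 = 2

2


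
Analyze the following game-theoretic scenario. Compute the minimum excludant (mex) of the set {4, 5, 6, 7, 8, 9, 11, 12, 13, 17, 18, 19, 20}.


Set = {4, 5, 6, 7, 8, 9, 11, 12, 13, 17, 18, 19, 20}
0 is NOT in the set. This is the mex.
mex = 0

0


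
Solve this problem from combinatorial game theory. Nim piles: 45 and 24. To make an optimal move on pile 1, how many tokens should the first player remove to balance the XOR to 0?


Piles: 45 and 24
Current XOR: 45 XOR 24 = 53 (non-zero, so this is an N-position).
To make the XOR zero, we need to find a move that balances the piles.
For pile 1 (size 45): target = 45 XOR 53 = 24
We reduce pile 1 from 45 to 24.
Tokens removed: 45 - 24 = 21
Verification: 24 XOR 24 = 0

21


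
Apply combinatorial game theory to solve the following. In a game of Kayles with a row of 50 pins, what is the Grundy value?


Kayles: a move removes 1 or 2 adjacent pins from a contiguous row.
Removing pins from a row of k leaves two independent rows (a, b) with a + b = k - 1 (one pin) or a + b = k - 2 (two pins); an end removal gives a = 0.
By Sprague-Grundy, G(k) = mex{ G(a) XOR G(b) } over all these splits. G(0) = 0.
G(1): splits (0,0):0^0=0 -> mex({0}) = 1
G(2): splits (0,1):0^1=1 (0,0):0^0=0 -> mex({0, 1}) = 2
G(3): splits (0,2):0^2=2 (1,1):1^1=0 (0,1):0^1=1 -> mex({0, 1, 2}) = 3
G(4): splits (0,3):0^3=3 (1,2):1^2=3 (0,2):0^2=2 (1,1):1^1=0 -> mex({0, 2, 3}) = 1
G(5): splits (0,4):0^1=1 (1,3):1^3=2 (2,2):2^2=0 (0,3):0^3=3 (1,2):1^2=3 -> mex({0, 1, 2, 3}) = 4
G(6) = mex({0, 1, 2, 4}) = 3
G(7) = mex({0, 1, 3, 4, 5}) = 2
G(8) = mex({0, 2, 3, 5, 6}) = 1
G(9) = mex({0, 1, 2, 3, 6, 7}) = 4
G(10) = mex({0, 1, 3, 4, 5, 7}) = 2
G(11) = mex({0, 1, 2, 3, 4, 5}) = 6
G(12) = mex({0, 1, 2, 3, 5, 6, 7}) = 4
G(13) = mex({0, 2, 3, 4, 6, 7}) = 1
G(14) = mex({0, 1, 4, 5, 6, 7}) = 2
G(15) = mex({0, 1, 2, 3, 4, 5, 6}) = 7
G(16) = mex({0, 2, 3, 5, 6, 7}) = 1
G(17) = mex({0, 1, 2, 3, 5, 6, 7}) = 4
G(18) = mex({0, 1, 2, 4, 5, 6}) = 3
G(19) = mex({0, 1, 3, 4, 5, 7}) = 2
G(20) = mex({0, 2, 3, 4, 5, 6, 7}) = 1
G(21) = mex({0, 1, 2, 3, 5, 6, 7}) = 4
G(22) = mex({0, 1, 2, 3, 4, 5, 7}) = 6
G(23) = mex({0, 1, 2, 3, 4, 5, 6}) = 7
G(24) = mex({0, 1, 2, 3, 5, 6, 7}) = 4
G(25) = mex({0, 2, 3, 4, 6, 7}) = 1
G(26) = mex({0, 1, 3, 4, 5, 6, 7}) = 2
G(27) = mex({0, 1, 2, 3, 4, 5, 6, 7}) = 8
G(28) = mex({0, 1, 2, 3, 4, 6, 7, 8}) = 5
G(29) = mex({0, 1, 2, 3, 5, 6, 7, 8, 9}) = 4
G(30) = mex({0, 1, 2, 3, 4, 5, 6, 9, 10}) = 7
G(31) = mex({0, 1, 3, 4, 5, 7, 10, 11}) = 2
G(32) = mex({0, 2, 3, 4, 5, 6, 7, 9, 11}) = 1
G(33) = mex({0, 1, 2, 3, 4, 5, 6, 7, 9, 12}) = 8
G(34) = mex({0, 1, 2, 3, 4, 5, 7, 8, 11, 12}) = 6
G(35) = mex({0, 1, 2, 3, 4, 5, 6, 8, 9, 10, 11}) = 7
G(36) = mex({0, 1, 2, 3, 5, 6, 7, 9, 10}) = 4
G(37) = mex({0, 2, 3, 4, 6, 7, 9, 10, 11, 12}) = 1
G(38) = mex({0, 1, 3, 4, 5, 6, 7, 9, 10, 11, 12}) = 2
G(39) = mex({0, 1, 2, 4, 5, 6, 7, 9, 10, 12, 14}) = 3
G(40) = mex({0, 2, 3, 4, 6, 7, 11, 12, 14}) = 1
G(41) = mex({0, 1, 2, 3, 5, 6, 7, 9, 10, 11, 12}) = 4
G(42) = mex({0, 1, 2, 3, 4, 5, 6, 9, 10}) = 7
G(43) = mex({0, 1, 3, 4, 5, 7, 9, 10, 12, 15}) = 2
G(44) = mex({0, 2, 3, 4, 5, 6, 7, 9, 10, 12, 15}) = 1
G(45) = mex({0, 1, 2, 3, 4, 5, 6, 7, 9, 10, 12, 14}) = 8
G(46) = mex({0, 1, 3, 4, 5, 7, 8, 11, 12, 14}) = 2
G(47) = mex({0, 1, 2, 3, 4, 5, 6, 8, 9, 10, 11, 12}) = 7
G(48) = mex({0, 1, 2, 3, 5, 6, 7, 9, 10}) = 4
G(49) = mex({0, 2, 3, 4, 6, 7, 9, 10, 11, 12, 15}) = 1
G(50) = mex({0, 1, 4, 5, 6, 7, 9, 11, 12, 14, 15}) = 2
Therefore G(50) = 2.

2


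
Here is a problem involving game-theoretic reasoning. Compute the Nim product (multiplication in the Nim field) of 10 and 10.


Nim multiplication is bilinear over XOR: (u XOR v) * w = (u*w) XOR (v*w).
So we split each operand into its bit components and XOR the pairwise Nim products.
10 = 2 + 8 (as XOR of powers of 2).
10 = 2 + 8 (as XOR of powers of 2).
Using the standard Nim-product table on single bits:
  2*2 = 3,   2*4 = 8,   2*8 = 12,
  4*4 = 6,   4*8 = 11,  8*8 = 13,
and  1*x = x (identity), k*l = l*k (commutative).
Pairwise Nim products:
  2 * 2 = 3
  2 * 8 = 12
  8 * 2 = 12
  8 * 8 = 13
XOR them: 3 XOR 12 XOR 12 XOR 13 = 14.
Result: 10 * 10 = 14 (in Nim).

14


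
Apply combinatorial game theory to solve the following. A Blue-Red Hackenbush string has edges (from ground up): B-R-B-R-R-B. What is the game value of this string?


Edges (from ground): B-R-B-R-R-B
By Berlekamp's sign-expansion rule, a Blue-Red Hackenbush stalk has the value of the surreal number whose sign sequence is the edge sequence with B -> + and R -> -.
Sign sequence: +-+--+
Trace the sign expansion in the surreal number tree, starting from 0:
Edge 1: B (sign +) -> bounds (0, +inf), value = 1
Edge 2: R (sign -) -> bounds (0, 1), value = 1/2
Edge 3: B (sign +) -> bounds (1/2, 1), value = 3/4
Edge 4: R (sign -) -> bounds (1/2, 3/4), value = 5/8
Edge 5: R (sign -) -> bounds (1/2, 5/8), value = 9/16
Edge 6: B (sign +) -> bounds (9/16, 5/8), value = 19/32
Game value = 19/32

19/32


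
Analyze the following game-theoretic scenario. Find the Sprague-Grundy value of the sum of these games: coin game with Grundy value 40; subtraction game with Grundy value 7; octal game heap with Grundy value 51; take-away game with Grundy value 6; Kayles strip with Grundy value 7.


By the Sprague-Grundy theorem, the Grundy value of a sum of games is the XOR of individual Grundy values.
coin game: Grundy value = 40. Running XOR: 0 XOR 40 = 40
subtraction game: Grundy value = 7. Running XOR: 40 XOR 7 = 47
octal game heap: Grundy value = 51. Running XOR: 47 XOR 51 = 28
take-away game: Grundy value = 6. Running XOR: 28 XOR 6 = 26
Kayles strip: Grundy value = 7. Running XOR: 26 XOR 7 = 29
The combined Grundy value is 29.

29


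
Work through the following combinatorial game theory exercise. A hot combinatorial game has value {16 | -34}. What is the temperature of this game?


The game is {16 | -34}, a switch {a | b} with numbers a > b.
Cooling {a | b} by t gives {a - t | b + t}, which stops being hot when a - t = b + t, i.e. at t = (a - b)/2. So the temperature of a switch is (a - b)/2.
Temperature = (Left option - Right option) / 2
= (16 - (-34)) / 2
= 50 / 2
= 25

25


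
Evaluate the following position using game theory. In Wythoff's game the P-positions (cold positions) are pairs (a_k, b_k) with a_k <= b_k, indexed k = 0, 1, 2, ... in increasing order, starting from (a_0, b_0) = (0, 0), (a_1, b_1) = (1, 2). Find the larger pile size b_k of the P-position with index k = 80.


By Wythoff's theorem, a_k = floor(k * phi) and b_k = floor(k * phi^2) = a_k + k, where phi = (1 + sqrt(5))/2 is the golden ratio.
phi = (1 + sqrt(5))/2 = 1.618034
phi^2 = phi + 1 = 2.618034
k = 80
k * phi^2 = 80 * 2.618034 = 209.442719
b_80 = floor(k * phi^2) = 209 (check: a_80 + k = 129 + 80 = 209)

209


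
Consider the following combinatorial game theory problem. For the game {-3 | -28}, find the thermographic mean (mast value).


Game = {-3 | -28}, a switch {a | b} with numbers a > b.
Its thermograph has left wall a - t and right wall b + t, which meet at t = (a - b)/2, where both equal (a + b)/2. So the mast (mean value) is at (a + b)/2.
Mean = (-3 + (-28))/2 = -31/2 = -31/2

-31/2


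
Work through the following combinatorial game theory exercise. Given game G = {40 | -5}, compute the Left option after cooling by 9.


Original game: {40 | -5} (a switch {a | b} with a > b).
Cooling by t (for t below the temperature (a - b)/2 = 45/2) taxes each move by t: {a | b} cooled by t is {a - t | b + t}.
Cooling amount: t = 9
Cooled Left option: 40 - 9 = 31
Cooled Right option: -5 + 9 = 4
Cooled game: {31 | 4}
Left option = 31

31


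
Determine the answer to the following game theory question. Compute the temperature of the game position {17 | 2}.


The game is {17 | 2}, a switch {a | b} with numbers a > b.
Cooling {a | b} by t gives {a - t | b + t}, which stops being hot when a - t = b + t, i.e. at t = (a - b)/2. So the temperature of a switch is (a - b)/2.
Temperature = (Left option - Right option) / 2
= (17 - (2)) / 2
= 15 / 2
= 15/2

15/2


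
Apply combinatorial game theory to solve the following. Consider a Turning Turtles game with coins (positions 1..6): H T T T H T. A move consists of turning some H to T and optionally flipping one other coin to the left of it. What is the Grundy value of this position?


Coins: H T T T H T
Key fact: a single head at position k behaves exactly like a Nim heap of size k (turning it to T and optionally flipping a coin at j < k corresponds to moving the heap from k to j, or to 0), and heads combine as a disjunctive sum (two heads at the same place would cancel, matching j XOR j = 0). So the Nim-value is the XOR of the 1-indexed positions of the heads.
Face-up positions (1-indexed): [1, 5]
XOR 0 with 1: 0 XOR 1 = 1
XOR 1 with 5: 1 XOR 5 = 4
Nim-value = 4

4


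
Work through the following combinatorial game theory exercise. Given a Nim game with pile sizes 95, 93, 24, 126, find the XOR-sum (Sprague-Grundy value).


We need the XOR (exclusive or) of all pile sizes.
After XOR-ing pile 1 (size 95): 0 XOR 95 = 95
After XOR-ing pile 2 (size 93): 95 XOR 93 = 2
After XOR-ing pile 3 (size 24): 2 XOR 24 = 26
After XOR-ing pile 4 (size 126): 26 XOR 126 = 100
The Nim-value of this position is 100.

100


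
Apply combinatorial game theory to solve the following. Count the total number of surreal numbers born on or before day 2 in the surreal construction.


Day 0: {|} = 0 is born. Count = 1.
Day n: the number of surreal numbers born by day n is 2^(n+1) - 1.
By day 0: 2^1 - 1 = 1
By day 1: 2^2 - 1 = 3
By day 2: 2^3 - 1 = 7
By day 2: 7 surreal numbers.

7


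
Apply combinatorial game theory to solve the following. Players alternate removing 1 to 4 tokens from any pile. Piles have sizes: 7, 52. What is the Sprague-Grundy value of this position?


Subtraction set: {1, 2, 3, 4}
For this subtraction set, G(n) = n mod 5 (period = max + 1 = 5).
Pile 1 (size 7): G(7) = 7 mod 5 = 2
Pile 2 (size 52): G(52) = 52 mod 5 = 2
Total Grundy value = XOR of all: 2 XOR 2 = 0

0


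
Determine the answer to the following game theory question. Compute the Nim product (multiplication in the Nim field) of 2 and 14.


Nim multiplication is bilinear over XOR: (u XOR v) * w = (u*w) XOR (v*w).
So we split each operand into its bit components and XOR the pairwise Nim products.
2 = 2 (as XOR of powers of 2).
14 = 2 + 4 + 8 (as XOR of powers of 2).
Using the standard Nim-product table on single bits:
  2*2 = 3,   2*4 = 8,   2*8 = 12,
  4*4 = 6,   4*8 = 11,  8*8 = 13,
and  1*x = x (identity), k*l = l*k (commutative).
Pairwise Nim products:
  2 * 2 = 3
  2 * 4 = 8
  2 * 8 = 12
XOR them: 3 XOR 8 XOR 12 = 7.
Result: 2 * 14 = 7 (in Nim).

7


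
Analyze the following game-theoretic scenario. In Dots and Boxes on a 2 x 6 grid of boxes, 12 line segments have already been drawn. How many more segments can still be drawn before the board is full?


Grid: 2 x 6 boxes, i.e. 3 rows and 7 columns of dots.
Horizontal edges: (rows + 1) * cols = 3 * 6 = 18
Vertical edges: rows * (cols + 1) = 2 * 7 = 14
Total edges: 18 + 14 = 32
Edges drawn: 12
Remaining: 32 - 12 = 20

20


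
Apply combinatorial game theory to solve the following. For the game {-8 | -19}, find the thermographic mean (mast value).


Game = {-8 | -19}, a switch {a | b} with numbers a > b.
Its thermograph has left wall a - t and right wall b + t, which meet at t = (a - b)/2, where both equal (a + b)/2. So the mast (mean value) is at (a + b)/2.
Mean = (-8 + (-19))/2 = -27/2 = -27/2

-27/2


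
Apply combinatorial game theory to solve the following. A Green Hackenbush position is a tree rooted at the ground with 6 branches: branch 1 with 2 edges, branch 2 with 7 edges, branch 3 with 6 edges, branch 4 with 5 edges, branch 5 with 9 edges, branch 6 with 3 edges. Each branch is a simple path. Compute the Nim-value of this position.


The tree has 6 branches from the ground vertex.
In Green Hackenbush, the Nim-value of a simple path of length k is k.
Branch 1: length 2, Nim-value = 2
Branch 2: length 7, Nim-value = 7
Branch 3: length 6, Nim-value = 6
Branch 4: length 5, Nim-value = 5
Branch 5: length 9, Nim-value = 9
Branch 6: length 3, Nim-value = 3
Total Nim-value = XOR of all branch values:
0 XOR 2 = 2
2 XOR 7 = 5
5 XOR 6 = 3
3 XOR 5 = 6
6 XOR 9 = 15
15 XOR 3 = 12
Nim-value of the tree = 12

12


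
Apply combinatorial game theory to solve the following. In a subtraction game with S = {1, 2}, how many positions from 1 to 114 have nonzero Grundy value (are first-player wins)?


Subtraction set S = {1, 2}, so G(n) = n mod 3.
G(n) = 0 when n is a multiple of 3.
Multiples of 3 in [1, 114]: 38
N-positions (nonzero Grundy) = 114 - 38 = 76

76


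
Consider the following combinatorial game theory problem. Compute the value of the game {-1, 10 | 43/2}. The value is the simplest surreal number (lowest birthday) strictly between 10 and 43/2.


Left options: {-1, 10}, max = 10
Right options: {43/2}, min = 43/2
All options are numbers and max(Left) < min(Right), so by the simplicity theorem the value is the simplest (earliest-born) number strictly between 10 and 43/2.
Integers 11 through 21 all lie strictly between 10 and 43/2.
Among integers, the simplest (lowest birthday = smallest |n|; 0 is born on day 0, +-n on day n) is 11.
No non-integer in the interval can be simpler: if x is a non-integer in the interval, then floor(x) or ceil(x) also lies in the interval (the interval contains an integer), and both are proper prefixes of x's sign expansion, i.e. born earlier. So the game value is 11.
Game value = 11

11


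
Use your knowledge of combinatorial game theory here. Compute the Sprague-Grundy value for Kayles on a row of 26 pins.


Kayles: a move removes 1 or 2 adjacent pins from a contiguous row.
Removing pins from a row of k leaves two independent rows (a, b) with a + b = k - 1 (one pin) or a + b = k - 2 (two pins); an end removal gives a = 0.
By Sprague-Grundy, G(k) = mex{ G(a) XOR G(b) } over all these splits. G(0) = 0.
G(1): splits (0,0):0^0=0 -> mex({0}) = 1
G(2): splits (0,1):0^1=1 (0,0):0^0=0 -> mex({0, 1}) = 2
G(3): splits (0,2):0^2=2 (1,1):1^1=0 (0,1):0^1=1 -> mex({0, 1, 2}) = 3
G(4): splits (0,3):0^3=3 (1,2):1^2=3 (0,2):0^2=2 (1,1):1^1=0 -> mex({0, 2, 3}) = 1
G(5): splits (0,4):0^1=1 (1,3):1^3=2 (2,2):2^2=0 (0,3):0^3=3 (1,2):1^2=3 -> mex({0, 1, 2, 3}) = 4
G(6) = mex({0, 1, 2, 4}) = 3
G(7) = mex({0, 1, 3, 4, 5}) = 2
G(8) = mex({0, 2, 3, 5, 6}) = 1
G(9) = mex({0, 1, 2, 3, 6, 7}) = 4
G(10) = mex({0, 1, 3, 4, 5, 7}) = 2
G(11) = mex({0, 1, 2, 3, 4, 5}) = 6
G(12) = mex({0, 1, 2, 3, 5, 6, 7}) = 4
G(13) = mex({0, 2, 3, 4, 6, 7}) = 1
G(14) = mex({0, 1, 4, 5, 6, 7}) = 2
G(15) = mex({0, 1, 2, 3, 4, 5, 6}) = 7
G(16) = mex({0, 2, 3, 5, 6, 7}) = 1
G(17) = mex({0, 1, 2, 3, 5, 6, 7}) = 4
G(18) = mex({0, 1, 2, 4, 5, 6}) = 3
G(19) = mex({0, 1, 3, 4, 5, 7}) = 2
G(20) = mex({0, 2, 3, 4, 5, 6, 7}) = 1
G(21) = mex({0, 1, 2, 3, 5, 6, 7}) = 4
G(22) = mex({0, 1, 2, 3, 4, 5, 7}) = 6
G(23) = mex({0, 1, 2, 3, 4, 5, 6}) = 7
G(24) = mex({0, 1, 2, 3, 5, 6, 7}) = 4
G(25) = mex({0, 2, 3, 4, 6, 7}) = 1
G(26) = mex({0, 1, 3, 4, 5, 6, 7}) = 2
Therefore G(26) = 2.

2


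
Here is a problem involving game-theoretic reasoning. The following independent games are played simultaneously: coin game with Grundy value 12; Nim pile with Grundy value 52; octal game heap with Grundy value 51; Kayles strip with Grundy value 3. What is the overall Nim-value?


By the Sprague-Grundy theorem, the Grundy value of a sum of games is the XOR of individual Grundy values.
coin game: Grundy value = 12. Running XOR: 0 XOR 12 = 12
Nim pile: Grundy value = 52. Running XOR: 12 XOR 52 = 56
octal game heap: Grundy value = 51. Running XOR: 56 XOR 51 = 11
Kayles strip: Grundy value = 3. Running XOR: 11 XOR 3 = 8
The combined Grundy value is 8.

8


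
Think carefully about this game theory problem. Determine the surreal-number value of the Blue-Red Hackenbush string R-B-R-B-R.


Edges (from ground): R-B-R-B-R
By Berlekamp's sign-expansion rule, a Blue-Red Hackenbush stalk has the value of the surreal number whose sign sequence is the edge sequence with B -> + and R -> -.
Sign sequence: -+-+-
Trace the sign expansion in the surreal number tree, starting from 0:
Edge 1: R (sign -) -> bounds (-inf, 0), value = -1
Edge 2: B (sign +) -> bounds (-1, 0), value = -1/2
Edge 3: R (sign -) -> bounds (-1, -1/2), value = -3/4
Edge 4: B (sign +) -> bounds (-3/4, -1/2), value = -5/8
Edge 5: R (sign -) -> bounds (-3/4, -5/8), value = -11/16
Game value = -11/16

-11/16


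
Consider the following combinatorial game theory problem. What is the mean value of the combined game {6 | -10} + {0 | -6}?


G1 = {6 | -10}, G2 = {0 | -6}
Each is a switch {a | b} with numbers a > b; its mean value is (a + b)/2, and mean value is additive over game sums: m(G1 + G2) = m(G1) + m(G2).
Mean of G1 = (6 + (-10))/2 = -4/2 = -2
Mean of G2 = (0 + (-6))/2 = -6/2 = -3
Mean of G1 + G2 = -2 + -3 = -5

-5


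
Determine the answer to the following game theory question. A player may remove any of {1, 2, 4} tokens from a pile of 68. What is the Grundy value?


The subtraction set is S = {1, 2, 4}.
G(k) = mex{ G(k - s) : s in S, s <= k }. We compute iteratively: G(0) = 0.
G(1) = mex({0}) = 1
G(2) = mex({0, 1}) = 2
G(3) = mex({1, 2}) = 0
G(4) = mex({0, 2}) = 1
G(5) = mex({0, 1}) = 2
G(6) = mex({1, 2}) = 0
Observe that G(3)..G(6) = 0, 1, 2, 0 repeats G(0)..G(3) = 0, 1, 2, 0.
For k >= max(S) = 4, G(k) is determined by the previous 4 values G(k-4)..G(k-1); a window of 4 consecutive values has recurred shifted by 3, so by induction G(k + 3) = G(k) for all k >= 0: the sequence is periodic from the start with period 3.
One period: G(0..2) = 0, 1, 2.
68 mod 3 = 2, so G(68) = G(2) = 2.

2


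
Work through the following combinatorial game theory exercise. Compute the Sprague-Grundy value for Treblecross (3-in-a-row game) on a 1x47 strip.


Treblecross: place X on empty cells; 3-in-a-row wins.
Playing within two cells of an existing X lets the opponent win at once, so sensible play treats the cells i-2..i+2 around each X as dead. The player left with no safe cell loses, so this is a normal-play take-away game on strips of safe cells.
Placing X at cell i (0-indexed) of a strip of k safe cells leaves independent strips of sizes max(0, i-2) and max(0, k-i-3). Hence G(k) = mex{ G(max(0,i-2)) XOR G(max(0,k-i-3)) : 0 <= i < k }, with G(0) = 0.
G(1): splits (0,0):0^0=0 -> mex({0}) = 1
G(2): splits (0,0):0^0=0 -> mex({0}) = 1
G(3): splits (0,0):0^0=0 -> mex({0}) = 1
G(4): splits (0,1):0^1=1 (0,0):0^0=0 -> mex({0, 1}) = 2
G(5): splits (0,2):0^1=1 (0,1):0^1=1 (0,0):0^0=0 -> mex({0, 1}) = 2
G(6) = mex({1}) = 0
G(7) = mex({0, 1, 2}) = 3
G(8) = mex({0, 1, 2}) = 3
G(9) = mex({0, 2}) = 1
G(10) = mex({0, 2, 3}) = 1
G(11) = mex({0, 3}) = 1
G(12) = mex({1, 3}) = 0
G(13) = mex({0, 1, 2, 3}) = 4
G(14) = mex({0, 1, 2}) = 3
G(15) = mex({0, 1, 2}) = 3
G(16) = mex({0, 1, 2, 4}) = 3
G(17) = mex({0, 1, 3, 4}) = 2
G(18) = mex({0, 1, 3, 4}) = 2
G(19) = mex({0, 1, 3, 5}) = 2
G(20) = mex({0, 1, 2, 3, 5}) = 4
G(21) = mex({0, 1, 2, 3, 5}) = 4
G(22) = mex({1, 2, 6}) = 0
G(23) = mex({0, 1, 2, 3, 4, 6}) = 5
G(24) = mex({0, 1, 2, 3, 4}) = 5
G(25) = mex({0, 1, 3, 4, 7}) = 2
G(26) = mex({0, 1, 3, 4, 5, 7}) = 2
G(27) = mex({0, 1, 3, 5}) = 2
G(28) = mex({0, 1, 2, 5}) = 3
G(29) = mex({0, 1, 2, 4, 5, 6}) = 3
G(30) = mex({1, 2, 4, 6}) = 0
G(31) = mex({0, 1, 2, 3, 4, 6}) = 5
G(32) = mex({1, 2, 3, 4, 7}) = 0
G(33) = mex({0, 3, 7}) = 1
G(34) = mex({0, 2, 3, 5, 7}) = 1
G(35) = mex({0, 2, 3, 5, 6}) = 1
G(36) = mex({0, 1, 2, 5, 6}) = 3
G(37) = mex({0, 1, 2, 4, 5, 6}) = 3
G(38) = mex({0, 1, 2, 4}) = 3
G(39) = mex({0, 1, 2, 3, 4, 7}) = 5
G(40) = mex({0, 1, 2, 3, 4, 5, 7}) = 6
G(41) = mex({0, 1, 2, 3, 5, 7}) = 4
G(42) = mex({0, 1, 2, 3, 5, 6, 7}) = 4
G(43) = mex({0, 2, 3, 5, 6}) = 1
G(44) = mex({1, 2, 3, 4, 5, 6}) = 0
G(45) = mex({0, 1, 2, 3, 4, 6, 7}) = 5
G(46) = mex({0, 1, 2, 3, 4, 7}) = 5
G(47) = mex({0, 1, 2, 3, 4, 5, 7}) = 6
Therefore G(47) = 6.

6


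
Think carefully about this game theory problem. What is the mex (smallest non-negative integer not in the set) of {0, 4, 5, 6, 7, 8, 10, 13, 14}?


Set = {0, 4, 5, 6, 7, 8, 10, 13, 14}
0 is in the set.
1 is NOT in the set. This is the mex.
mex = 1

1


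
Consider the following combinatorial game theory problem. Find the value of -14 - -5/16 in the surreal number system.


x = -14, y = -5/16
Converting to common denominator: 16
x = -224/16, y = -5/16
x - y = -14 - -5/16 = -219/16

-219/16
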